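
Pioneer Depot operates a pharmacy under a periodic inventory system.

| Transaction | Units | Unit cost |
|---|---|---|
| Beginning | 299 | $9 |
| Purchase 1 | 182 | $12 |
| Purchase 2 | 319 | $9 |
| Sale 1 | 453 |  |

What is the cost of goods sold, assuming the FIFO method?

COGS = $4,539

Sale 1 (453) [FIFO — oldest first]: 299 @ $9 + 154 @ $12 = $4,539
Ending inventory: 28 @ $12 + 319 @ $9 = $3,207
Check: goods available $7,746 = COGS $4,539 + ending $3,207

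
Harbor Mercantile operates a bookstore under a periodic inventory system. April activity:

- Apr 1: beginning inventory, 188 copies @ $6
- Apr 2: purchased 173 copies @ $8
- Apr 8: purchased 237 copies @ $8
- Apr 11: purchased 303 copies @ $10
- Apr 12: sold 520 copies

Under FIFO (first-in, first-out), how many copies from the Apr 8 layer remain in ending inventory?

Apr 12, 520 sold [FIFO — oldest first]: 188 @ $6 + 173 @ $8 + 159 @ $8 = $3,784
Ending inventory: 78 @ $8 + 303 @ $10 = $3,654
Check: goods available $7,438 = COGS $3,784 + ending $3,654

78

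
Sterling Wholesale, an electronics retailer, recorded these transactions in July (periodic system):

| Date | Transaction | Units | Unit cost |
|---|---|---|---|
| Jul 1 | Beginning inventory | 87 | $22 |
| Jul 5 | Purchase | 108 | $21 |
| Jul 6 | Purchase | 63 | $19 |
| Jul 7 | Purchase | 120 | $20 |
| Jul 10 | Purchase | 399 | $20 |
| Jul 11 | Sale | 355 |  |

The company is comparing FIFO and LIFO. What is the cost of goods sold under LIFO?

COGS = $7,100

FIFO COGS: 87 @ $22 + 108 @ $21 + 63 @ $19 + 97 @ $20 = $7,319
LIFO COGS: 355 @ $20 = $7,100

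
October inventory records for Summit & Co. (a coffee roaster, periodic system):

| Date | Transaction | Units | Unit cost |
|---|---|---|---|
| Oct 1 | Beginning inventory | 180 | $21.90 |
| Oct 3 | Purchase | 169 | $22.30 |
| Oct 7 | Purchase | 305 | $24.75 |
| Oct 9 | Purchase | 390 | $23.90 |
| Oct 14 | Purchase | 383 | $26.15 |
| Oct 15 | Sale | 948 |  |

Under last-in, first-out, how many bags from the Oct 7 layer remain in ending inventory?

Oct 15, 948 sold [LIFO — newest first]: 383 @ $26.15 + 390 @ $23.90 + 175 @ $24.75 = $23,667.70
Ending inventory: 180 @ $21.90 + 169 @ $22.30 + 130 @ $24.75 = $10,928.20

130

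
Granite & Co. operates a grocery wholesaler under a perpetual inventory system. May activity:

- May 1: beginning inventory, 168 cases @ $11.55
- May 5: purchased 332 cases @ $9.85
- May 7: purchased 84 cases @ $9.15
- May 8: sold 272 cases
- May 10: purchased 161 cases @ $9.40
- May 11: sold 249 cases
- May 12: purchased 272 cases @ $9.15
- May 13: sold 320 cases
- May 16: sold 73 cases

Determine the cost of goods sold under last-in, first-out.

May 8, 272 sold [LIFO — newest first]: 84 @ $9.15 + 188 @ $9.85 = $2,620.40
May 11, 249 sold [LIFO — newest first]: 161 @ $9.40 + 88 @ $9.85 = $2,380.20
May 13, 320 sold [LIFO — newest first]: 272 @ $9.15 + 48 @ $9.85 = $2,961.60
May 16, 73 sold [LIFO — newest first]: 8 @ $9.85 + 65 @ $11.55 = $829.55
Total COGS = $2,620.40 + $2,380.20 + $2,961.60 + $829.55 = $8,791.75
Ending inventory: 103 @ $11.55 = $1,189.65

COGS = $8,791.75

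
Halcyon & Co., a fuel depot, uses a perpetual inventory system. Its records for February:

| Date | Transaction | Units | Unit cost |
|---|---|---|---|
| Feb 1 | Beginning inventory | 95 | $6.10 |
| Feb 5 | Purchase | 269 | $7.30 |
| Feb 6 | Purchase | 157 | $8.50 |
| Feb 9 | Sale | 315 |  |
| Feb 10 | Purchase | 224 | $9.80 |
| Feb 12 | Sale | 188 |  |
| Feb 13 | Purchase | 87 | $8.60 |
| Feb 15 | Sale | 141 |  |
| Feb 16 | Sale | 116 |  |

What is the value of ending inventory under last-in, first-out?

Ending inventory = $439.20

Feb 9, 315 sold [LIFO — newest first]: 157 @ $8.50 + 158 @ $7.30 = $2,487.90
Feb 12, 188 sold [LIFO — newest first]: 188 @ $9.80 = $1,842.40
Feb 15, 141 sold [LIFO — newest first]: 87 @ $8.60 + 36 @ $9.80 + 18 @ $7.30 = $1,232.40
Feb 16, 116 sold [LIFO — newest first]: 93 @ $7.30 + 23 @ $6.10 = $819.20
Total COGS = $2,487.90 + $1,842.40 + $1,232.40 + $819.20 = $6,381.90
Ending inventory: 72 @ $6.10 = $439.20
Check: goods available $6,821.10 = COGS $6,381.90 + ending $439.20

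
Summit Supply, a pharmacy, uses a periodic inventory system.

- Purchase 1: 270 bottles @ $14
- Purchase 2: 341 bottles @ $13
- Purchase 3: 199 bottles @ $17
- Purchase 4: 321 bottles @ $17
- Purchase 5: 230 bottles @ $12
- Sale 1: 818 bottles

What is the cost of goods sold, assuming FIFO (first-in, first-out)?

COGS = $11,732

Sale 1 (818) [FIFO — oldest first]: 270 @ $14 + 341 @ $13 + 199 @ $17 + 8 @ $17 = $11,732
Ending inventory: 313 @ $17 + 230 @ $12 = $8,081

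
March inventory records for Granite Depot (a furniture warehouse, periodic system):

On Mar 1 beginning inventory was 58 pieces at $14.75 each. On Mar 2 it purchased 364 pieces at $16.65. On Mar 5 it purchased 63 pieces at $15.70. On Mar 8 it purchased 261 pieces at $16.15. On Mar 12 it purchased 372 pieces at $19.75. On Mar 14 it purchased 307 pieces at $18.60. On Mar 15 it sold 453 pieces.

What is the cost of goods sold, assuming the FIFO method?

COGS = $7,402.80

Mar 15, 453 sold [FIFO — oldest first]: 58 @ $14.75 + 364 @ $16.65 + 31 @ $15.70 = $7,402.80
Ending inventory: 32 @ $15.70 + 261 @ $16.15 + 372 @ $19.75 + 307 @ $18.60 = $17,774.75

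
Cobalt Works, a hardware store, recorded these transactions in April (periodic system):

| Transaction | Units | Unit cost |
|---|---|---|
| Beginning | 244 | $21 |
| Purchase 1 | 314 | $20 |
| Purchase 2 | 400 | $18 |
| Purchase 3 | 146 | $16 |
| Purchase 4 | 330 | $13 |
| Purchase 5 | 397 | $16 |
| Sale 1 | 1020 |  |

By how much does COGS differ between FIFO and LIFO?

FIFO COGS: 244 @ $21 + 314 @ $20 + 400 @ $18 + 62 @ $16 = $19,596
LIFO COGS: 397 @ $16 + 330 @ $13 + 146 @ $16 + 147 @ $18 = $15,624
Difference = |$19,596 − $15,624| = $3,972

$3,972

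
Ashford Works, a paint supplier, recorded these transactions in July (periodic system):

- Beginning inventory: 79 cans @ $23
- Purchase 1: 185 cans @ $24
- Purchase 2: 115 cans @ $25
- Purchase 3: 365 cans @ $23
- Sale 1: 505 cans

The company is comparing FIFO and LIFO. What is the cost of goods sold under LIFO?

COGS = $11,870

FIFO COGS: 79 @ $23 + 185 @ $24 + 115 @ $25 + 126 @ $23 = $12,030
LIFO COGS: 365 @ $23 + 115 @ $25 + 25 @ $24 = $11,870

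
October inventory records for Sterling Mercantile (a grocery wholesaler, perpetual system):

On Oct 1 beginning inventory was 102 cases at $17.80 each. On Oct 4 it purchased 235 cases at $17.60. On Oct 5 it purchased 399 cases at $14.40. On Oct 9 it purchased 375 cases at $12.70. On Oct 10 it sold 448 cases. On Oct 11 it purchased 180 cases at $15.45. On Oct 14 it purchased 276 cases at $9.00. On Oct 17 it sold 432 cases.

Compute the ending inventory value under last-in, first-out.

Oct 10, 448 sold [LIFO — newest first]: 375 @ $12.70 + 73 @ $14.40 = $5,813.70
Oct 17, 432 sold [LIFO — newest first]: 276 @ $9.00 + 156 @ $15.45 = $4,894.20
Total COGS = $5,813.70 + $4,894.20 = $10,707.90
Ending inventory: 102 @ $17.80 + 235 @ $17.60 + 326 @ $14.40 + 24 @ $15.45 = $11,016.80

Ending inventory = $11,016.80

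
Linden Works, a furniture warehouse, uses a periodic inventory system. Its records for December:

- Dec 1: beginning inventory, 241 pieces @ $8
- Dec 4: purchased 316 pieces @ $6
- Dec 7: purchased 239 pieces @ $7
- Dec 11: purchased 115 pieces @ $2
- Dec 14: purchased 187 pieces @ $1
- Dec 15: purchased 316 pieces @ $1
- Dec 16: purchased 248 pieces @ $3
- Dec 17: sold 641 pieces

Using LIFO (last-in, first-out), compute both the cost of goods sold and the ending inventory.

Dec 17, 641 sold [LIFO — newest first]: 248 @ $3 + 316 @ $1 + 77 @ $1 = $1,137
Ending inventory: 241 @ $8 + 316 @ $6 + 239 @ $7 + 115 @ $2 + 110 @ $1 = $5,837
Check: goods available $6,974 = COGS $1,137 + ending $5,837

COGS = $1,137; ending inventory = $5,837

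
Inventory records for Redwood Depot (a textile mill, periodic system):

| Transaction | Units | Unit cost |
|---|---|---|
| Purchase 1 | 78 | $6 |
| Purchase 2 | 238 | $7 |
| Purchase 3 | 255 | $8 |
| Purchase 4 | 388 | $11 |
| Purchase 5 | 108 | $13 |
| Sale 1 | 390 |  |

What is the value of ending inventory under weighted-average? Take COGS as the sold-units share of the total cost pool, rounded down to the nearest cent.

Ending inventory = $6,247.19

Sale 1, sell 390: 390/1067 × $9,846.00 → $3,598.81
Ending inventory (cost pool remaining) = $6,247.19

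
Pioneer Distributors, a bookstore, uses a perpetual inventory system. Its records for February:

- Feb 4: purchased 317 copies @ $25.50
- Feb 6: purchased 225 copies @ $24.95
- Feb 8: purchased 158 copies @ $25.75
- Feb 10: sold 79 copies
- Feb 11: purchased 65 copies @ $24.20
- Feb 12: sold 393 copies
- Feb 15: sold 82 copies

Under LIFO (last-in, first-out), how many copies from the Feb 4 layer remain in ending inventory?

Feb 10, 79 sold [LIFO — newest first]: 79 @ $25.75 = $2,034.25
Feb 12, 393 sold [LIFO — newest first]: 65 @ $24.20 + 79 @ $25.75 + 225 @ $24.95 + 24 @ $25.50 = $9,833.00
Feb 15, 82 sold [LIFO — newest first]: 82 @ $25.50 = $2,091.00
Total COGS = $2,034.25 + $9,833.00 + $2,091.00 = $13,958.25
Ending inventory: 211 @ $25.50 = $5,380.50

211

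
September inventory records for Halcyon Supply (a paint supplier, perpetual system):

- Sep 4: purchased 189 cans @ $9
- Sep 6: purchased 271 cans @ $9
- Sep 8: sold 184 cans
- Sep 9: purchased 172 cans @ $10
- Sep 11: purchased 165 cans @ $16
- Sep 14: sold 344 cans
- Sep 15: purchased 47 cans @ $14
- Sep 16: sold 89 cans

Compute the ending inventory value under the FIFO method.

Sep 8, 184 sold [FIFO — oldest first]: 184 @ $9 = $1,656
Sep 14, 344 sold [FIFO — oldest first]: 5 @ $9 + 271 @ $9 + 68 @ $10 = $3,164
Sep 16, 89 sold [FIFO — oldest first]: 89 @ $10 = $890
Total COGS = $1,656 + $3,164 + $890 = $5,710
Ending inventory: 15 @ $10 + 165 @ $16 + 47 @ $14 = $3,448

Ending inventory = $3,448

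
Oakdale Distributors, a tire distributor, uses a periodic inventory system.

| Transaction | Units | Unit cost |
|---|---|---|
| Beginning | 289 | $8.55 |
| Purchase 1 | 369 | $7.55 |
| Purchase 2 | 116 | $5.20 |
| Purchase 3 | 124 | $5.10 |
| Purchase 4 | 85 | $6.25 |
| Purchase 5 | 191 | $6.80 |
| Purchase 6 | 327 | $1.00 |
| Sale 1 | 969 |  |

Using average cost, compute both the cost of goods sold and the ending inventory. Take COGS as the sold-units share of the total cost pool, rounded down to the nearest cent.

Sale 1, sell 969: 969/1501 × $8,649.55 → $5,583.88
Ending inventory (cost pool remaining) = $3,065.67
Check: goods available $8,649.55 = COGS $5,583.88 + ending $3,065.67

COGS = $5,583.88; ending inventory = $3,065.67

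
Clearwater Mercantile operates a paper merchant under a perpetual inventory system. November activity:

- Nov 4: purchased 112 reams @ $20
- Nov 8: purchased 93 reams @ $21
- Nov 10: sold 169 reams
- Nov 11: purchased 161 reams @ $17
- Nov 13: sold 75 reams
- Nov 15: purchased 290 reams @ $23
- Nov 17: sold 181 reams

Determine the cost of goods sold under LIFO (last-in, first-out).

Nov 10, 169 sold [LIFO — newest first]: 93 @ $21 + 76 @ $20 = $3,473
Nov 13, 75 sold [LIFO — newest first]: 75 @ $17 = $1,275
Nov 17, 181 sold [LIFO — newest first]: 181 @ $23 = $4,163
Total COGS = $3,473 + $1,275 + $4,163 = $8,911
Ending inventory: 36 @ $20 + 86 @ $17 + 109 @ $23 = $4,689

COGS = $8,911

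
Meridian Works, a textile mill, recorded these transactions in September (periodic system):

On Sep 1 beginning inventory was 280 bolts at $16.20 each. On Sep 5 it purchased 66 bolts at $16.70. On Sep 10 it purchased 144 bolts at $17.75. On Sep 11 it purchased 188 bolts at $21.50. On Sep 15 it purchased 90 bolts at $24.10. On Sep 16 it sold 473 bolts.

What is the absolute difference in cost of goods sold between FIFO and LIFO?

FIFO COGS: 280 @ $16.20 + 66 @ $16.70 + 127 @ $17.75 = $7,892.45
LIFO COGS: 90 @ $24.10 + 188 @ $21.50 + 144 @ $17.75 + 51 @ $16.70 = $9,618.70
Difference = |$7,892.45 − $9,618.70| = $1,726.25

$1,726.25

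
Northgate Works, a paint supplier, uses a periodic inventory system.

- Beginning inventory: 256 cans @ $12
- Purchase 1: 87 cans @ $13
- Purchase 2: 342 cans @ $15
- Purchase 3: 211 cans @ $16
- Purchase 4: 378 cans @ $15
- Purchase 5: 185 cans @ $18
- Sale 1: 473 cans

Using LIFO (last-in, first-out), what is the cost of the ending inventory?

Sale 1 (473) [LIFO — newest first]: 185 @ $18 + 288 @ $15 = $7,650
Ending inventory: 256 @ $12 + 87 @ $13 + 342 @ $15 + 211 @ $16 + 90 @ $15 = $14,059
Check: goods available $21,709 = COGS $7,650 + ending $14,059

Ending inventory = $14,059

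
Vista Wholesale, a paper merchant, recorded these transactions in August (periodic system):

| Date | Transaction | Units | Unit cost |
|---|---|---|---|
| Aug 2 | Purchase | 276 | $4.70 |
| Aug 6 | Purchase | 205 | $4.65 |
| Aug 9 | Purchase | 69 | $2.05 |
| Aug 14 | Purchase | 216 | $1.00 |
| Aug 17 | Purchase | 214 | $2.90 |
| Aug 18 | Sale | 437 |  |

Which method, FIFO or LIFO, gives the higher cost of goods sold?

FIFO COGS: 276 @ $4.70 + 161 @ $4.65 = $2,045.85
LIFO COGS: 214 @ $2.90 + 216 @ $1.00 + 7 @ $2.05 = $850.95

FIFO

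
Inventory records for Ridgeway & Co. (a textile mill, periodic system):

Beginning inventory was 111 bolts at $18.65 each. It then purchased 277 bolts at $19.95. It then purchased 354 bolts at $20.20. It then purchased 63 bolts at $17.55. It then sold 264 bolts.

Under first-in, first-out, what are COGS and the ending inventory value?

Sale 1 (264) [FIFO — oldest first]: 111 @ $18.65 + 153 @ $19.95 = $5,122.50
Ending inventory: 124 @ $19.95 + 354 @ $20.20 + 63 @ $17.55 = $10,730.25

COGS = $5,122.50; ending inventory = $10,730.25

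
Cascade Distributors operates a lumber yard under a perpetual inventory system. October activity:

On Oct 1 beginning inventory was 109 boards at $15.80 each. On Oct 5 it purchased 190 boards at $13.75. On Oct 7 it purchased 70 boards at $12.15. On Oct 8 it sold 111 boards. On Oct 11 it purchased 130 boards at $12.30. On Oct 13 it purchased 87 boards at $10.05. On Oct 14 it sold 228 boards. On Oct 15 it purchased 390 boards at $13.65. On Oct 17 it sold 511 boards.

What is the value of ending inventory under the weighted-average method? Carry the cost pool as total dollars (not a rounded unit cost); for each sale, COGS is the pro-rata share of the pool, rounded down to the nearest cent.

After Oct 1: 109 on hand, pool $1,722.20 (≈ $15.8000 each)
After Oct 5: 299 on hand, pool $4,334.70 (≈ $14.4973 each)
After Oct 7: 369 on hand, pool $5,185.20 (≈ $14.0520 each)
Oct 8, sell 111: 111/369 × $5,185.20 → $1,559.77
After Oct 11: 388 on hand, pool $5,224.43 (≈ $13.4650 each)
After Oct 13: 475 on hand, pool $6,098.78 (≈ $12.8395 each)
Oct 14, sell 228: 228/475 × $6,098.78 → $2,927.41
After Oct 15: 637 on hand, pool $8,494.87 (≈ $13.3357 each)
Oct 17, sell 511: 511/637 × $8,494.87 → $6,814.56
Total COGS = $1,559.77 + $2,927.41 + $6,814.56 = $11,301.74
Ending inventory (cost pool remaining) = $1,680.31
Check: goods available $12,982.05 = COGS $11,301.74 + ending $1,680.31

Ending inventory = $1,680.31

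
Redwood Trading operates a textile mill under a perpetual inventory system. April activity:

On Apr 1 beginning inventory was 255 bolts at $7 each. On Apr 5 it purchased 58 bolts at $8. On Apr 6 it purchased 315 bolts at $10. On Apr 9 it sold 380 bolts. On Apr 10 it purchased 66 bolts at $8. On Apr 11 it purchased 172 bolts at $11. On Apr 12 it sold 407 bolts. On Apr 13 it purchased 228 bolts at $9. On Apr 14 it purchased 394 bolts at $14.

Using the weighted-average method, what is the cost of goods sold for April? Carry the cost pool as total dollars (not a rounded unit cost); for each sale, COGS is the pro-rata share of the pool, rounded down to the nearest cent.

COGS = $7,079.05

After Apr 1: 255 on hand, pool $1,785.00 (≈ $7.0000 each)
After Apr 5: 313 on hand, pool $2,249.00 (≈ $7.1853 each)
After Apr 6: 628 on hand, pool $5,399.00 (≈ $8.5971 each)
Apr 9, sell 380: 380/628 × $5,399.00 → $3,266.91
After Apr 10: 314 on hand, pool $2,660.09 (≈ $8.4716 each)
After Apr 11: 486 on hand, pool $4,552.09 (≈ $9.3664 each)
Apr 12, sell 407: 407/486 × $4,552.09 → $3,812.14
After Apr 13: 307 on hand, pool $2,791.95 (≈ $9.0943 each)
After Apr 14: 701 on hand, pool $8,307.95 (≈ $11.8516 each)
Total COGS = $3,266.91 + $3,812.14 = $7,079.05
Ending inventory (cost pool remaining) = $8,307.95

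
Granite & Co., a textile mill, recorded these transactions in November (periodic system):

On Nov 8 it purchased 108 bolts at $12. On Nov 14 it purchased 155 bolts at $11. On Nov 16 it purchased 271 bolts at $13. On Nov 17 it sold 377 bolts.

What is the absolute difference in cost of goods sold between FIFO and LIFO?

$206

FIFO COGS: 108 @ $12 + 155 @ $11 + 114 @ $13 = $4,483
LIFO COGS: 271 @ $13 + 106 @ $11 = $4,689
Difference = |$4,483 − $4,689| = $206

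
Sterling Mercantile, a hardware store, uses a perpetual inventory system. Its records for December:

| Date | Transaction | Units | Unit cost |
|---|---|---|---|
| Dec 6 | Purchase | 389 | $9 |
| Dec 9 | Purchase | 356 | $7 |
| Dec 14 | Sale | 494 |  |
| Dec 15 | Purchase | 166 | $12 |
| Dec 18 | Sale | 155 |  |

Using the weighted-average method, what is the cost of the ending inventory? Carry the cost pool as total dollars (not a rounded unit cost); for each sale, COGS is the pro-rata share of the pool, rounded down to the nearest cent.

Ending inventory = $2,520.18

After Dec 6: 389 on hand, pool $3,501.00 (≈ $9.0000 each)
After Dec 9: 745 on hand, pool $5,993.00 (≈ $8.0443 each)
Dec 14, sell 494: 494/745 × $5,993.00 → $3,973.88
After Dec 15: 417 on hand, pool $4,011.12 (≈ $9.6190 each)
Dec 18, sell 155: 155/417 × $4,011.12 → $1,490.94
Total COGS = $3,973.88 + $1,490.94 = $5,464.82
Ending inventory (cost pool remaining) = $2,520.18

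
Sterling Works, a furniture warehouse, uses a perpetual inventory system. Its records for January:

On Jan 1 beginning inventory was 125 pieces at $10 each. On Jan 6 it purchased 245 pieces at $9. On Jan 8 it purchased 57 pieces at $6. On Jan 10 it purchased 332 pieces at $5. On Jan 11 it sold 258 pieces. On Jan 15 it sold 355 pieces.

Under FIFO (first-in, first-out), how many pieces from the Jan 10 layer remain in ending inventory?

Jan 11, 258 sold [FIFO — oldest first]: 125 @ $10 + 133 @ $9 = $2,447
Jan 15, 355 sold [FIFO — oldest first]: 112 @ $9 + 57 @ $6 + 186 @ $5 = $2,280
Total COGS = $2,447 + $2,280 = $4,727
Ending inventory: 146 @ $5 = $730

146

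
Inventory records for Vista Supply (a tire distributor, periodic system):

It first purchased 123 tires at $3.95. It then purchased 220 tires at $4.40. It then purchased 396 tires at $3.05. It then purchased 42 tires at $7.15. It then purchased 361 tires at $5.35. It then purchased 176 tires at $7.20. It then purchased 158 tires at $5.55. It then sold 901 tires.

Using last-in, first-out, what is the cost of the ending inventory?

Ending inventory = $2,161.45

Sale 1 (901) [LIFO — newest first]: 158 @ $5.55 + 176 @ $7.20 + 361 @ $5.35 + 42 @ $7.15 + 164 @ $3.05 = $4,875.95
Ending inventory: 123 @ $3.95 + 220 @ $4.40 + 232 @ $3.05 = $2,161.45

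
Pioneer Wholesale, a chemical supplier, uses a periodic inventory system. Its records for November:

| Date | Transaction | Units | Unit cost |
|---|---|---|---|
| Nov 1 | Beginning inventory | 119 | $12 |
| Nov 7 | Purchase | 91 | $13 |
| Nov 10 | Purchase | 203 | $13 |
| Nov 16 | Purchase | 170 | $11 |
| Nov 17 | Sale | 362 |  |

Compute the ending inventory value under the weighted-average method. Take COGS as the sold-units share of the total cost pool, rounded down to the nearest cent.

Ending inventory = $2,699.01

Nov 17, sell 362: 362/583 × $7,120.00 → $4,420.99
Ending inventory (cost pool remaining) = $2,699.01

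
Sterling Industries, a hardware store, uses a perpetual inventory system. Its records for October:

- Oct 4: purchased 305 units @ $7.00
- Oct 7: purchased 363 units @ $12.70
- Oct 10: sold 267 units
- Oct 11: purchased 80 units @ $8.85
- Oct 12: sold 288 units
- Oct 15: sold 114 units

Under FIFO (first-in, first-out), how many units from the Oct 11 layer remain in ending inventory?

79

Oct 10, 267 sold [FIFO — oldest first]: 267 @ $7.00 = $1,869.00
Oct 12, 288 sold [FIFO — oldest first]: 38 @ $7.00 + 250 @ $12.70 = $3,441.00
Oct 15, 114 sold [FIFO — oldest first]: 113 @ $12.70 + 1 @ $8.85 = $1,443.95
Total COGS = $1,869.00 + $3,441.00 + $1,443.95 = $6,753.95
Ending inventory: 79 @ $8.85 = $699.15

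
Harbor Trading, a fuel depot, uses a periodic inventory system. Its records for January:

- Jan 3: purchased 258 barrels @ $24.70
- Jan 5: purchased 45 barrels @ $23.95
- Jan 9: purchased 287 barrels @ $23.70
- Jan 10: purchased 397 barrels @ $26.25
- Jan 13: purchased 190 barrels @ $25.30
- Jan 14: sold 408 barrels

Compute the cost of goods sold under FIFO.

Jan 14, 408 sold [FIFO — oldest first]: 258 @ $24.70 + 45 @ $23.95 + 105 @ $23.70 = $9,938.85
Ending inventory: 182 @ $23.70 + 397 @ $26.25 + 190 @ $25.30 = $19,541.65
Check: goods available $29,480.50 = COGS $9,938.85 + ending $19,541.65

COGS = $9,938.85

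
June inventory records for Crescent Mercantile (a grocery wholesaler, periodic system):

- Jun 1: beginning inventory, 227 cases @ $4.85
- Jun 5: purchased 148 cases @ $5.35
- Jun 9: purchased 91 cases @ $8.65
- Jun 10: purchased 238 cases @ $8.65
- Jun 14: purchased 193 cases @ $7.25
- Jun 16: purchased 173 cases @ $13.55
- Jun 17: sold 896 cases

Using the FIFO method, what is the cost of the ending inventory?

Jun 17, 896 sold [FIFO — oldest first]: 227 @ $4.85 + 148 @ $5.35 + 91 @ $8.65 + 238 @ $8.65 + 192 @ $7.25 = $6,130.60
Ending inventory: 1 @ $7.25 + 173 @ $13.55 = $2,351.40

Ending inventory = $2,351.40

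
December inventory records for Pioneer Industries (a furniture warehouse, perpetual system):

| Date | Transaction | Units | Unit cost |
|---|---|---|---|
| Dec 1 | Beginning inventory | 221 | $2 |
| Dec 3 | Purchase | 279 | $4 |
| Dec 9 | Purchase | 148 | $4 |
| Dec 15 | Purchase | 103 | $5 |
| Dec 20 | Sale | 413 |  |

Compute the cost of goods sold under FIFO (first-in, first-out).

Dec 20, 413 sold [FIFO — oldest first]: 221 @ $2 + 192 @ $4 = $1,210
Ending inventory: 87 @ $4 + 148 @ $4 + 103 @ $5 = $1,455

COGS = $1,210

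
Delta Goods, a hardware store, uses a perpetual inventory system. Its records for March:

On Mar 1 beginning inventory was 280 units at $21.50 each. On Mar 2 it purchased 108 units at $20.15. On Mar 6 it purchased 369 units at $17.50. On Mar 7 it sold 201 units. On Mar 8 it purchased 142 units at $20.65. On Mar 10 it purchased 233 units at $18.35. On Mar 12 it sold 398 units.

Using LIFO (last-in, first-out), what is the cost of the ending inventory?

Ending inventory = $10,733.70

Mar 7, 201 sold [LIFO — newest first]: 201 @ $17.50 = $3,517.50
Mar 12, 398 sold [LIFO — newest first]: 233 @ $18.35 + 142 @ $20.65 + 23 @ $17.50 = $7,610.35
Total COGS = $3,517.50 + $7,610.35 = $11,127.85
Ending inventory: 280 @ $21.50 + 108 @ $20.15 + 145 @ $17.50 = $10,733.70
Check: goods available $21,861.55 = COGS $11,127.85 + ending $10,733.70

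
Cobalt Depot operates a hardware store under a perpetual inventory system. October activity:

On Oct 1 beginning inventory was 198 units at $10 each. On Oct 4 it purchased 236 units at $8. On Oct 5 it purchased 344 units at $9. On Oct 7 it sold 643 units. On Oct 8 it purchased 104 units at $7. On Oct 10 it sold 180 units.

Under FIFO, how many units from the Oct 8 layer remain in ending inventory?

59

Oct 7, 643 sold [FIFO — oldest first]: 198 @ $10 + 236 @ $8 + 209 @ $9 = $5,749
Oct 10, 180 sold [FIFO — oldest first]: 135 @ $9 + 45 @ $7 = $1,530
Total COGS = $5,749 + $1,530 = $7,279
Ending inventory: 59 @ $7 = $413
Check: goods available $7,692 = COGS $7,279 + ending $413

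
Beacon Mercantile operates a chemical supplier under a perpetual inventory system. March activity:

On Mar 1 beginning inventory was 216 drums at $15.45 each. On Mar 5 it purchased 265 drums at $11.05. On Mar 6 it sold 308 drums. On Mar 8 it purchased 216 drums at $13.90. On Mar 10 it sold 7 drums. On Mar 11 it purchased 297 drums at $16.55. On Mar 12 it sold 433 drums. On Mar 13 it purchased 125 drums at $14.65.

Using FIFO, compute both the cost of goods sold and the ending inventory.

Mar 6, 308 sold [FIFO — oldest first]: 216 @ $15.45 + 92 @ $11.05 = $4,353.80
Mar 10, 7 sold [FIFO — oldest first]: 7 @ $11.05 = $77.35
Mar 12, 433 sold [FIFO — oldest first]: 166 @ $11.05 + 216 @ $13.90 + 51 @ $16.55 = $5,680.75
Total COGS = $4,353.80 + $77.35 + $5,680.75 = $10,111.90
Ending inventory: 246 @ $16.55 + 125 @ $14.65 = $5,902.55
Check: goods available $16,014.45 = COGS $10,111.90 + ending $5,902.55

COGS = $10,111.90; ending inventory = $5,902.55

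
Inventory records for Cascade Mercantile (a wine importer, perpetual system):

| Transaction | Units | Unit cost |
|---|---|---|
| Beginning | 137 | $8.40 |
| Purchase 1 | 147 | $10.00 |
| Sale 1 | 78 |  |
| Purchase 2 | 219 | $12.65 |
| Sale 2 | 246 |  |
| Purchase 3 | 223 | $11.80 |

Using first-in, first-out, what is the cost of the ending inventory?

Ending inventory = $4,895.75

Sale 1 (78) [FIFO — oldest first]: 78 @ $8.40 = $655.20
Sale 2 (246) [FIFO — oldest first]: 59 @ $8.40 + 147 @ $10.00 + 40 @ $12.65 = $2,471.60
Total COGS = $655.20 + $2,471.60 = $3,126.80
Ending inventory: 179 @ $12.65 + 223 @ $11.80 = $4,895.75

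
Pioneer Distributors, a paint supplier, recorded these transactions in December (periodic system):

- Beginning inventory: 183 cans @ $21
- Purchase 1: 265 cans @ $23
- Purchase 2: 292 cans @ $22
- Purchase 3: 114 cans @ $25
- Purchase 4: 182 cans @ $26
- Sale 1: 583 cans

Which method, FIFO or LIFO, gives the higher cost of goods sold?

FIFO COGS: 183 @ $21 + 265 @ $23 + 135 @ $22 = $12,908
LIFO COGS: 182 @ $26 + 114 @ $25 + 287 @ $22 = $13,896

LIFO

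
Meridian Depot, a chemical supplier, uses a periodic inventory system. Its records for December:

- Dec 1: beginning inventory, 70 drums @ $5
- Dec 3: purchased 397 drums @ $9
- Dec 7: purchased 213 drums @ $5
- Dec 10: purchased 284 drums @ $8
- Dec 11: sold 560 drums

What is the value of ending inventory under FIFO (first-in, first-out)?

Dec 11, 560 sold [FIFO — oldest first]: 70 @ $5 + 397 @ $9 + 93 @ $5 = $4,388
Ending inventory: 120 @ $5 + 284 @ $8 = $2,872

Ending inventory = $2,872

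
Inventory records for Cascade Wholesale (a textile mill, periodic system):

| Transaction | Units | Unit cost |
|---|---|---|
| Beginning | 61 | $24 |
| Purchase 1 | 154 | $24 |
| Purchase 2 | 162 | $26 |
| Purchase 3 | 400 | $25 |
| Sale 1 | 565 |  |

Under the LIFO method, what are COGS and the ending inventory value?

Sale 1 (565) [LIFO — newest first]: 400 @ $25 + 162 @ $26 + 3 @ $24 = $14,284
Ending inventory: 61 @ $24 + 151 @ $24 = $5,088
Check: goods available $19,372 = COGS $14,284 + ending $5,088

COGS = $14,284; ending inventory = $5,088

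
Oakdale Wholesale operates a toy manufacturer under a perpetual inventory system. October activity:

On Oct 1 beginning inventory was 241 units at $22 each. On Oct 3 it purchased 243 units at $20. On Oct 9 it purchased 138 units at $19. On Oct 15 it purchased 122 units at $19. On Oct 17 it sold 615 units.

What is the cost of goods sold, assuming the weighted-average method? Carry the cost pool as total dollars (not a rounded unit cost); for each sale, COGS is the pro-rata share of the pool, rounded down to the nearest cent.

After Oct 1: 241 on hand, pool $5,302.00 (≈ $22.0000 each)
After Oct 3: 484 on hand, pool $10,162.00 (≈ $20.9959 each)
After Oct 9: 622 on hand, pool $12,784.00 (≈ $20.5531 each)
After Oct 15: 744 on hand, pool $15,102.00 (≈ $20.2984 each)
Oct 17, sell 615: 615/744 × $15,102.00 → $12,483.50
Ending inventory (cost pool remaining) = $2,618.50

COGS = $12,483.50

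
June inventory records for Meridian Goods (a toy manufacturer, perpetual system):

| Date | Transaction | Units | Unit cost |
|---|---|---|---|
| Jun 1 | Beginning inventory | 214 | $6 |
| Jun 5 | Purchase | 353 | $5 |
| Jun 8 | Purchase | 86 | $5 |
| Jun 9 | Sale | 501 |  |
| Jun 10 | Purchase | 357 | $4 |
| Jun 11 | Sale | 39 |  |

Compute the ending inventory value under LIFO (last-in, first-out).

Jun 9, 501 sold [LIFO — newest first]: 86 @ $5 + 353 @ $5 + 62 @ $6 = $2,567
Jun 11, 39 sold [LIFO — newest first]: 39 @ $4 = $156
Total COGS = $2,567 + $156 = $2,723
Ending inventory: 152 @ $6 + 318 @ $4 = $2,184

Ending inventory = $2,184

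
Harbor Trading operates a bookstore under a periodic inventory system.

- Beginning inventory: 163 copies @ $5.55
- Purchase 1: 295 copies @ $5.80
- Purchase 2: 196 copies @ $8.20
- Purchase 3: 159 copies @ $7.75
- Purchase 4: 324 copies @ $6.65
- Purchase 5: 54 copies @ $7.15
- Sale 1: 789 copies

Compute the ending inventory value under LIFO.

Ending inventory = $2,290.85

Sale 1 (789) [LIFO — newest first]: 54 @ $7.15 + 324 @ $6.65 + 159 @ $7.75 + 196 @ $8.20 + 56 @ $5.80 = $5,704.95
Ending inventory: 163 @ $5.55 + 239 @ $5.80 = $2,290.85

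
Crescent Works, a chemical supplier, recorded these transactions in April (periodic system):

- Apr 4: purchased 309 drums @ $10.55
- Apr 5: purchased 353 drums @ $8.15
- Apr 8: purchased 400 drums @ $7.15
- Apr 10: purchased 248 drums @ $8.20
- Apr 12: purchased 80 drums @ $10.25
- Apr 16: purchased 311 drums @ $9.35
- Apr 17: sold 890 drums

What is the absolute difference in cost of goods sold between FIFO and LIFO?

$211.00

FIFO COGS: 309 @ $10.55 + 353 @ $8.15 + 228 @ $7.15 = $7,767.10
LIFO COGS: 311 @ $9.35 + 80 @ $10.25 + 248 @ $8.20 + 251 @ $7.15 = $7,556.10
Difference = |$7,767.10 − $7,556.10| = $211.00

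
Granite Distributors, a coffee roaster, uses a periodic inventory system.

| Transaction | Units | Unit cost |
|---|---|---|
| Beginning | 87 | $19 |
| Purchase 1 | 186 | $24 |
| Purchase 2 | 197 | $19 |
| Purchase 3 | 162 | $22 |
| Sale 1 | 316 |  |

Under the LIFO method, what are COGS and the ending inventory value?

COGS = $6,490; ending inventory = $6,934

Sale 1 (316) [LIFO — newest first]: 162 @ $22 + 154 @ $19 = $6,490
Ending inventory: 87 @ $19 + 186 @ $24 + 43 @ $19 = $6,934
Check: goods available $13,424 = COGS $6,490 + ending $6,934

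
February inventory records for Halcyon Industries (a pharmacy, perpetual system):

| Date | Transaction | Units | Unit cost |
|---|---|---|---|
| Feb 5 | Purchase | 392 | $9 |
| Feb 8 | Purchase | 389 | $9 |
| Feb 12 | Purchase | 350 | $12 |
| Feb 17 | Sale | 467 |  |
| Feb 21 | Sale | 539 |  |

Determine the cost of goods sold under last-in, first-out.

COGS = $10,104

Feb 17, 467 sold [LIFO — newest first]: 350 @ $12 + 117 @ $9 = $5,253
Feb 21, 539 sold [LIFO — newest first]: 272 @ $9 + 267 @ $9 = $4,851
Total COGS = $5,253 + $4,851 = $10,104
Ending inventory: 125 @ $9 = $1,125
Check: goods available $11,229 = COGS $10,104 + ending $1,125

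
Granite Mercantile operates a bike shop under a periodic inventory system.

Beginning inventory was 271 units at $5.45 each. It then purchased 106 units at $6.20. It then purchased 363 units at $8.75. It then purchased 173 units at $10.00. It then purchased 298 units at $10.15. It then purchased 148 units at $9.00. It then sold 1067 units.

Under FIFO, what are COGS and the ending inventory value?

COGS = $8,603.50; ending inventory = $2,793.60

Sale 1 (1067) [FIFO — oldest first]: 271 @ $5.45 + 106 @ $6.20 + 363 @ $8.75 + 173 @ $10.00 + 154 @ $10.15 = $8,603.50
Ending inventory: 144 @ $10.15 + 148 @ $9.00 = $2,793.60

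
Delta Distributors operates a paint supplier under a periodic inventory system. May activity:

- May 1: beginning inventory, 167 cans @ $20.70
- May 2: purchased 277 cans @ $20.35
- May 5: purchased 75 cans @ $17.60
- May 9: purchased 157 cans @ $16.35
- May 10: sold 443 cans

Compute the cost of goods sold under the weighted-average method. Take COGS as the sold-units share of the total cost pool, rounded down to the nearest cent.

May 10, sell 443: 443/676 × $12,980.80 → $8,506.64
Ending inventory (cost pool remaining) = $4,474.16

COGS = $8,506.64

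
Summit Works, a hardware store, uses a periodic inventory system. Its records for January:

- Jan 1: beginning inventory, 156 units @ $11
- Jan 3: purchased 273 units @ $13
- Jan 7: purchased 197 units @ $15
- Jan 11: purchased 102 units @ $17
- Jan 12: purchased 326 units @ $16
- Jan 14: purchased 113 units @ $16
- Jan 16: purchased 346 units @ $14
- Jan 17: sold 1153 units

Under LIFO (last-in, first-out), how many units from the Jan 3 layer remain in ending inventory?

204

Jan 17, 1153 sold [LIFO — newest first]: 346 @ $14 + 113 @ $16 + 326 @ $16 + 102 @ $17 + 197 @ $15 + 69 @ $13 = $17,454
Ending inventory: 156 @ $11 + 204 @ $13 = $4,368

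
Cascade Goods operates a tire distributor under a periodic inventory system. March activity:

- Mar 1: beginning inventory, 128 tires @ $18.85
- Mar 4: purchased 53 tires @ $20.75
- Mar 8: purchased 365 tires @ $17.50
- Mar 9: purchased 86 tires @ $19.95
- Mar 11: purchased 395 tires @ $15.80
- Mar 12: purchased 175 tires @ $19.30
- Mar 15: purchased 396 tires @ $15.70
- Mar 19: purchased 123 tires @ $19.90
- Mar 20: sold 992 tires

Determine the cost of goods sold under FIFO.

COGS = $17,303.75

Mar 20, 992 sold [FIFO — oldest first]: 128 @ $18.85 + 53 @ $20.75 + 365 @ $17.50 + 86 @ $19.95 + 360 @ $15.80 = $17,303.75
Ending inventory: 35 @ $15.80 + 175 @ $19.30 + 396 @ $15.70 + 123 @ $19.90 = $12,595.40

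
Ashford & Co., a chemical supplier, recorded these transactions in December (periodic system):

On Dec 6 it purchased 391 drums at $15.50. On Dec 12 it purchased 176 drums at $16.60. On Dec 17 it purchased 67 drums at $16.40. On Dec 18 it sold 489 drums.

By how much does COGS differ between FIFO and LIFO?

FIFO COGS: 391 @ $15.50 + 98 @ $16.60 = $7,687.30
LIFO COGS: 67 @ $16.40 + 176 @ $16.60 + 246 @ $15.50 = $7,833.40
Difference = |$7,687.30 − $7,833.40| = $146.10

$146.10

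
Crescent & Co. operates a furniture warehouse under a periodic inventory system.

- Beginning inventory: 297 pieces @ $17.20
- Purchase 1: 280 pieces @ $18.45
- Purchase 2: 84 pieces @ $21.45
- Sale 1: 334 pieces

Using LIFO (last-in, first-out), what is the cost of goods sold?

COGS = $6,414.30

Sale 1 (334) [LIFO — newest first]: 84 @ $21.45 + 250 @ $18.45 = $6,414.30
Ending inventory: 297 @ $17.20 + 30 @ $18.45 = $5,661.90
Check: goods available $12,076.20 = COGS $6,414.30 + ending $5,661.90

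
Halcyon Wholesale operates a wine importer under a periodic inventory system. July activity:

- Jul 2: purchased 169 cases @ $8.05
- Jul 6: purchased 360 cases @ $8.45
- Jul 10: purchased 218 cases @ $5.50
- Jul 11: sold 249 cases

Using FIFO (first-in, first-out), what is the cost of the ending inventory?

Jul 11, 249 sold [FIFO — oldest first]: 169 @ $8.05 + 80 @ $8.45 = $2,036.45
Ending inventory: 280 @ $8.45 + 218 @ $5.50 = $3,565.00

Ending inventory = $3,565.00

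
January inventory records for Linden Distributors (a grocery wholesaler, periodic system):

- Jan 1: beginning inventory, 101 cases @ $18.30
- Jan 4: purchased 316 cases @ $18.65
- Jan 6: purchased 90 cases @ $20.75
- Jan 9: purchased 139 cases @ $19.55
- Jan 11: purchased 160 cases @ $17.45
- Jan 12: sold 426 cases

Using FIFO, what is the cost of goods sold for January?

COGS = $7,928.45

Jan 12, 426 sold [FIFO — oldest first]: 101 @ $18.30 + 316 @ $18.65 + 9 @ $20.75 = $7,928.45
Ending inventory: 81 @ $20.75 + 139 @ $19.55 + 160 @ $17.45 = $7,190.20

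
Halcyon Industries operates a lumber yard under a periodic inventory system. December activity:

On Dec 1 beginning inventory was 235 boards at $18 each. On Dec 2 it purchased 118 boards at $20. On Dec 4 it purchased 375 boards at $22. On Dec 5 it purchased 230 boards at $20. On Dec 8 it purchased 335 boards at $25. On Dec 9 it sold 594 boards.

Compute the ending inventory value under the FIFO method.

Ending inventory = $15,923

Dec 9, 594 sold [FIFO — oldest first]: 235 @ $18 + 118 @ $20 + 241 @ $22 = $11,892
Ending inventory: 134 @ $22 + 230 @ $20 + 335 @ $25 = $15,923
Check: goods available $27,815 = COGS $11,892 + ending $15,923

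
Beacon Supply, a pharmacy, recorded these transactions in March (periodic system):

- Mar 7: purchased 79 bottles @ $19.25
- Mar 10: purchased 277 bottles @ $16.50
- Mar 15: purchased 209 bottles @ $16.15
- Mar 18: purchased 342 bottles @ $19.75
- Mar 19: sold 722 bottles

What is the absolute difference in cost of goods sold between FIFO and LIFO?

FIFO COGS: 79 @ $19.25 + 277 @ $16.50 + 209 @ $16.15 + 157 @ $19.75 = $12,567.35
LIFO COGS: 342 @ $19.75 + 209 @ $16.15 + 171 @ $16.50 = $12,951.35
Difference = |$12,567.35 − $12,951.35| = $384.00

$384.00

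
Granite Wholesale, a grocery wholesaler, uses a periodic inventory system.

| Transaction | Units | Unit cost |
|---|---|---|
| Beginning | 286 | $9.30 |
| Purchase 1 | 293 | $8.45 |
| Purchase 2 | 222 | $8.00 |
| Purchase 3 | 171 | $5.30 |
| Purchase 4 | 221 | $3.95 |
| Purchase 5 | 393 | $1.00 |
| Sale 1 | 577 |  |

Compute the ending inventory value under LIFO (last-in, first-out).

Ending inventory = $7,964.10

Sale 1 (577) [LIFO — newest first]: 393 @ $1.00 + 184 @ $3.95 = $1,119.80
Ending inventory: 286 @ $9.30 + 293 @ $8.45 + 222 @ $8.00 + 171 @ $5.30 + 37 @ $3.95 = $7,964.10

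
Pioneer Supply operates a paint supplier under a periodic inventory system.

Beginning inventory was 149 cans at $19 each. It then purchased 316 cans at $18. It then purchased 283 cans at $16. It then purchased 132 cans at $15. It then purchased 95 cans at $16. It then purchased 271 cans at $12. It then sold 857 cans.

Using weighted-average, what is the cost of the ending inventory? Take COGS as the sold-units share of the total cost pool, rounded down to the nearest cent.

Ending inventory = $6,181.23

Sale 1, sell 857: 857/1246 × $19,799.00 → $13,617.77
Ending inventory (cost pool remaining) = $6,181.23
Check: goods available $19,799.00 = COGS $13,617.77 + ending $6,181.23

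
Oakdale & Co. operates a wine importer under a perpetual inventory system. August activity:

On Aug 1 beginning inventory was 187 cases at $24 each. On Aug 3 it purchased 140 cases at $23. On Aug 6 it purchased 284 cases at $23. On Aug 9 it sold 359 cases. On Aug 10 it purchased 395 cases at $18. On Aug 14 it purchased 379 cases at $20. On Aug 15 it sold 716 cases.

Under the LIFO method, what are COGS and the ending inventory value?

Aug 9, 359 sold [LIFO — newest first]: 284 @ $23 + 75 @ $23 = $8,257
Aug 15, 716 sold [LIFO — newest first]: 379 @ $20 + 337 @ $18 = $13,646
Total COGS = $8,257 + $13,646 = $21,903
Ending inventory: 187 @ $24 + 65 @ $23 + 58 @ $18 = $7,027
Check: goods available $28,930 = COGS $21,903 + ending $7,027

COGS = $21,903; ending inventory = $7,027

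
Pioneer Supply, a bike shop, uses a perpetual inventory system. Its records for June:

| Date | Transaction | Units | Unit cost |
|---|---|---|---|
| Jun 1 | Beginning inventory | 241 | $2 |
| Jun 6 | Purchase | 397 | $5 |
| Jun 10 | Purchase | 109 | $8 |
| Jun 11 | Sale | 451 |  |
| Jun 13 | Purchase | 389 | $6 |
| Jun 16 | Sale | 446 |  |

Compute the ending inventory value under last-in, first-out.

Ending inventory = $478

Jun 11, 451 sold [LIFO — newest first]: 109 @ $8 + 342 @ $5 = $2,582
Jun 16, 446 sold [LIFO — newest first]: 389 @ $6 + 55 @ $5 + 2 @ $2 = $2,613
Total COGS = $2,582 + $2,613 = $5,195
Ending inventory: 239 @ $2 = $478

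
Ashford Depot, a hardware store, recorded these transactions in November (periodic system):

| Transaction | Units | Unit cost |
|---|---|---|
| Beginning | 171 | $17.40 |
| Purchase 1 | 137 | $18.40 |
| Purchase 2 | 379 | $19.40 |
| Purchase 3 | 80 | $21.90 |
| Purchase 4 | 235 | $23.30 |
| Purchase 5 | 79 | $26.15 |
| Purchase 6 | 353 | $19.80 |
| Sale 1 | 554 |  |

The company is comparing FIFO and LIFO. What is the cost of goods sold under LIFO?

COGS = $11,897.85

FIFO COGS: 171 @ $17.40 + 137 @ $18.40 + 246 @ $19.40 = $10,268.60
LIFO COGS: 353 @ $19.80 + 79 @ $26.15 + 122 @ $23.30 = $11,897.85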